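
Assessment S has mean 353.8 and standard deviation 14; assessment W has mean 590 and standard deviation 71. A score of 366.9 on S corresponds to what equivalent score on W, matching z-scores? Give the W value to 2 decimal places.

z = (366.9 − 353.8)/14 ≈ 0.9357.
W = 590 + z·71 = 590 + (366.9 − 353.8)·71/14 ≈ 656.44.

W = 656.44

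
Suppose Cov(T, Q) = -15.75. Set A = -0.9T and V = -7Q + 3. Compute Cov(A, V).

Cov(A, V) = a·c·Cov(T, Q) = (-0.9)·(-7)·(-15.75) = -99.225. Additive constants drop out.

Cov(A, V) = -99.225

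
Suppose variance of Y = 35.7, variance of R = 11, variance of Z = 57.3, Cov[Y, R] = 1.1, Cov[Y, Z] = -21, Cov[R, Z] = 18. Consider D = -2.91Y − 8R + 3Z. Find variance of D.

variance of D = a²·variance of Y + b²·variance of R + c²·variance of Z + 2ab·Cov[Y, R] + 2ac·Cov[Y, Z] + 2bc·Cov[R, Z], with a = -2.91, b = -8, c = 3.
= 302.31117 + 704 + 515.7 + 51.216 + 366.66 + (-864)
= 1075.88717.

variance of D = 1075.88717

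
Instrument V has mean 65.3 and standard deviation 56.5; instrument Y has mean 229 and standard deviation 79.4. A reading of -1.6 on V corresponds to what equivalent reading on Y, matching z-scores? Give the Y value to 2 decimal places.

Y = 134.98

z = (-1.6 − 65.3)/56.5 ≈ -1.1841.
Y = 229 + z·79.4 = 229 + (-1.6 − 65.3)·79.4/56.5 ≈ 134.98.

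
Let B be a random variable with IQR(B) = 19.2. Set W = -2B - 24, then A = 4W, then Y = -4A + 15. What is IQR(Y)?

IQR(W) = |-2|·19.2 = 38.4.
IQR(A) = |4|·38.4 = 153.6.
IQR(Y) = |-4|·153.6 = 614.4.

IQR(Y) = 614.4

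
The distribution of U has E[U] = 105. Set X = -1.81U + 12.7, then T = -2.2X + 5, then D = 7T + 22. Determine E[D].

E[X] = (-1.81)·105 + 12.7 = -177.35.
E[T] = (-2.2)·(-177.35) + 5 = 395.17.
E[D] = 7·395.17 + 22 = 2788.19.

E[D] = 2788.19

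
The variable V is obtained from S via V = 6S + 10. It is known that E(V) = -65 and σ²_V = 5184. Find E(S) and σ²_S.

From V = 6S + 10: E(V) = a·E(S) + b, so E(S) = (E(V) − b)/a = (-65 − 10)/6 = -12.5.
σ²_V = a²·σ²_S, so σ²_S = 5184/6² = 144.

E(S) = -12.5, σ²_S = 144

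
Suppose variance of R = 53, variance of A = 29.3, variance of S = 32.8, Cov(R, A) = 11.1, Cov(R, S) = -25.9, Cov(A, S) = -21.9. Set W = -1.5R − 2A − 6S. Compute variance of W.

variance of W = a²·variance of R + b²·variance of A + c²·variance of S + 2ab·Cov(R, A) + 2ac·Cov(R, S) + 2bc·Cov(A, S), with a = -1.5, b = -2, c = -6.
= 119.25 + 117.2 + 1180.8 + 66.6 + (-466.2) + (-525.6)
= 492.05.

variance of W = 492.05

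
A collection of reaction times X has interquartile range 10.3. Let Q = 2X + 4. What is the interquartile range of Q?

Under Q = aX + b, IQR(Q) = |a|·IQR(X) = |2|·10.3 = 20.6 (shifts cancel; spread scales by |a|).

IQR(Q) = 20.6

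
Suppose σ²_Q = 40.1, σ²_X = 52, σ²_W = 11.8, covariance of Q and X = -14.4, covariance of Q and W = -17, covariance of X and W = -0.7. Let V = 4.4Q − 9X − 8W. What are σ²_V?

σ²_V = 7980.016

σ²_V = a²·σ²_Q + b²·σ²_X + c²·σ²_W + 2ab·covariance of Q and X + 2ac·covariance of Q and W + 2bc·covariance of X and W, with a = 4.4, b = -9, c = -8.
= 776.336 + 4212 + 755.2 + 1140.48 + 1196.8 + (-100.8)
= 7980.016.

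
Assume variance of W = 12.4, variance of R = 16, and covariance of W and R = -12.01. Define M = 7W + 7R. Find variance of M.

variance of M = a²·variance of W + b²·variance of R + 2ab·covariance of W and R with a = 7, b = 7.
= 7²·12.4 + 7²·16 + 2·7·7·(-12.01)
= 607.6 + 784 + (-1176.98) = 214.62.

variance of M = 214.62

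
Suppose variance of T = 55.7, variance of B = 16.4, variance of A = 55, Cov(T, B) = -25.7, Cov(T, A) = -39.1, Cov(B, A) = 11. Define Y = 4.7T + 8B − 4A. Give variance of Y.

variance of Y = a²·variance of T + b²·variance of B + c²·variance of A + 2ab·Cov(T, B) + 2ac·Cov(T, A) + 2bc·Cov(B, A), with a = 4.7, b = 8, c = -4.
= 1230.413 + 1049.6 + 880 + (-1932.64) + 1470.16 + (-704)
= 1993.533.

variance of Y = 1993.533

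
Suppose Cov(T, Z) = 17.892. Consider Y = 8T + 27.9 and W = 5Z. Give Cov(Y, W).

Cov(Y, W) = a·c·Cov(T, Z) = 8·5·17.892 = 715.68. Additive constants drop out.

Cov(Y, W) = 715.68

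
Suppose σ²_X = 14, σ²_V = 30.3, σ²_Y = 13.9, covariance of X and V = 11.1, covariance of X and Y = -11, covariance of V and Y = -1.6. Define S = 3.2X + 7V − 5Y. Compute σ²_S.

σ²_S = 2936.84

σ²_S = a²·σ²_X + b²·σ²_V + c²·σ²_Y + 2ab·covariance of X and V + 2ac·covariance of X and Y + 2bc·covariance of V and Y, with a = 3.2, b = 7, c = -5.
= 143.36 + 1484.7 + 347.5 + 497.28 + 352 + 112
= 2936.84.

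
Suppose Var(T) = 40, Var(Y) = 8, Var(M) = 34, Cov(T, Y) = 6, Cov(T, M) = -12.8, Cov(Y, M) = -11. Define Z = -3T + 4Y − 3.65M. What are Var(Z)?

Var(Z) = a²·Var(T) + b²·Var(Y) + c²·Var(M) + 2ab·Cov(T, Y) + 2ac·Cov(T, M) + 2bc·Cov(Y, M), with a = -3, b = 4, c = -3.65.
= 360 + 128 + 452.965 + (-144) + (-280.32) + 321.2
= 837.845.

Var(Z) = 837.845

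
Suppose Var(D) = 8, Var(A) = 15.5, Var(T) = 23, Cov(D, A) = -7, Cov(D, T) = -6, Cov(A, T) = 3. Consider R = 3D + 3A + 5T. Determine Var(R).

Var(R) = a²·Var(D) + b²·Var(A) + c²·Var(T) + 2ab·Cov(D, A) + 2ac·Cov(D, T) + 2bc·Cov(A, T), with a = 3, b = 3, c = 5.
= 72 + 139.5 + 575 + (-126) + (-180) + 90
= 570.5.

Var(R) = 570.5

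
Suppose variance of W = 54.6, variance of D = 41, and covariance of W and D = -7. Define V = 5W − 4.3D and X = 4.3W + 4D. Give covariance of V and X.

By bilinearity, covariance of V and X = ac·variance of W + bd·variance of D + (ad+bc)·covariance of W and D, with a=5, b=-4.3, c=4.3, d=4.
ac·variance of W = 5·4.3·54.6 = 1173.9
bd·variance of D = (-4.3)·4·41 = -705.2
(ad+bc)·covariance of W and D = (1.51)·(-7) = -10.57
covariance of V and X = 1173.9 + (-705.2) + (-10.57) = 458.13.

covariance of V and X = 458.13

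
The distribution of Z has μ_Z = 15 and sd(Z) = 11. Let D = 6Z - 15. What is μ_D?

μ_D = 75

D = 6Z - 15 is linear with a = 6, b = -15.
μ_D = a·μ_Z + b = 6·15 + (-15) = 75.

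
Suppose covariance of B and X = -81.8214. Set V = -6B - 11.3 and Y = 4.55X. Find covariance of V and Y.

covariance of V and Y = 2233.72422

covariance of V and Y = a·c·covariance of B and X = (-6)·4.55·(-81.8214) = 2233.72422. Additive constants drop out.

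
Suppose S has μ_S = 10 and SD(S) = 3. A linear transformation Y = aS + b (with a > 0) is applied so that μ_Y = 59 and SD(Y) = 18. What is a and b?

SD(Y) = a·SD(S) (a > 0), so a = 18/3 = 6.
μ_Y = a·μ_S + b, so b = 59 − 6·10 = -1.

a = 6, b = -1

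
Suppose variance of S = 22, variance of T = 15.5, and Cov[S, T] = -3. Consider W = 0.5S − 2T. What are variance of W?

variance of W = 73.5

variance of W = a²·variance of S + b²·variance of T + 2ab·Cov[S, T] with a = 0.5, b = -2.
= 0.5²·22 + (-2)²·15.5 + 2·0.5·(-2)·(-3)
= 5.5 + 62 + 6 = 73.5.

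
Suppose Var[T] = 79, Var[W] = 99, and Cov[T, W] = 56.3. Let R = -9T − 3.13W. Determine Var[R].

Var[R] = 10540.8351

Var[R] = a²·Var[T] + b²·Var[W] + 2ab·Cov[T, W] with a = -9, b = -3.13.
= (-9)²·79 + (-3.13)²·99 + 2·(-9)·(-3.13)·56.3
= 6399 + 969.8931 + 3171.942 = 10540.8351.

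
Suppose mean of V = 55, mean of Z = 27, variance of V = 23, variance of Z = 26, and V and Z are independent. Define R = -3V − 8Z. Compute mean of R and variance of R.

mean of R = -381, variance of R = 1871

mean of R = (-3)·mean of V + (-8)·mean of Z = (-3)·55 + (-8)·27 = -381.
variance of R = a²·variance of V + b²·variance of Z + 2ab·covariance of V and Z with a = -3, b = -8.
Independence gives covariance of V and Z = 0.
= (-3)²·23 + (-8)²·26 + 2·(-3)·(-8)·0
= 207 + 1664 + 0 = 1871.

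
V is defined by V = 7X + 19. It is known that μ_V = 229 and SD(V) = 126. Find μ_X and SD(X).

From V = 7X + 19: μ_V = a·μ_X + b, so μ_X = (μ_V − b)/a = (229 − 19)/7 = 30.
SD(V) = |a|·SD(X), so SD(X) = 126/|7| = 18.

μ_X = 30, SD(X) = 18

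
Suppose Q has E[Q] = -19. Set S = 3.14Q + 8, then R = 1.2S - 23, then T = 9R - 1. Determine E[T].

E[T] = -765.928

E[S] = 3.14·(-19) + 8 = -51.66.
E[R] = 1.2·(-51.66) + (-23) = -84.992.
E[T] = 9·(-84.992) + (-1) = -765.928.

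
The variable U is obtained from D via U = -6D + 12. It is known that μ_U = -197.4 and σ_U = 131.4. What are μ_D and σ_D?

μ_D = 34.9, σ_D = 21.9

From U = -6D + 12: μ_U = a·μ_D + b, so μ_D = (μ_U − b)/a = (-197.4 − 12)/(-6) = 34.9.
σ_U = |a|·σ_D, so σ_D = 131.4/|-6| = 21.9.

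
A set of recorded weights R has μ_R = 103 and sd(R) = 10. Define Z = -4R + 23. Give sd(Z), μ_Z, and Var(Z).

sd(Z) = 40, μ_Z = -389, Var(Z) = 1600

Z = -4R + 23 is linear with a = -4, b = 23.
sd(Z) = |a|·sd(R) = |-4|·10 = 40.
μ_Z = a·μ_R + b = (-4)·103 + 23 = -389.
Var(R) = 10² = 100.
Var(Z) = a²·Var(R) = (-4)²·100 = 1600 (the additive constant 23 does not affect variance).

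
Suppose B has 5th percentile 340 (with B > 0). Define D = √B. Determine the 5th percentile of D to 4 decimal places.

√B is increasing, so P_{5}(D) = g(P_{5}(B)) ≈ 18.4391.

5th percentile of D = 18.4391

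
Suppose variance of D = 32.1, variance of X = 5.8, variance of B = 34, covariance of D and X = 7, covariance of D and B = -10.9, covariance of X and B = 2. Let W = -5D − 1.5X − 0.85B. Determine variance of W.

variance of W = 857.565

variance of W = a²·variance of D + b²·variance of X + c²·variance of B + 2ab·covariance of D and X + 2ac·covariance of D and B + 2bc·covariance of X and B, with a = -5, b = -1.5, c = -0.85.
= 802.5 + 13.05 + 24.565 + 105 + (-92.65) + 5.1
= 857.565.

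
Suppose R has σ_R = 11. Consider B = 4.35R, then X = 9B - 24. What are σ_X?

σ_X = 430.65

σ_B = |4.35|·11 = 47.85.
σ_X = |9|·47.85 = 430.65.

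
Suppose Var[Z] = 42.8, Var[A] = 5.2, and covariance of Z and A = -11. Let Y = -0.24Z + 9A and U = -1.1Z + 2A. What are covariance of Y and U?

By bilinearity, covariance of Y and U = ac·Var[Z] + bd·Var[A] + (ad+bc)·covariance of Z and A, with a=-0.24, b=9, c=-1.1, d=2.
ac·Var[Z] = (-0.24)·(-1.1)·42.8 = 11.2992
bd·Var[A] = 9·2·5.2 = 93.6
(ad+bc)·covariance of Z and A = (-10.38)·(-11) = 114.18
covariance of Y and U = 11.2992 + 93.6 + 114.18 = 219.0792.

covariance of Y and U = 219.0792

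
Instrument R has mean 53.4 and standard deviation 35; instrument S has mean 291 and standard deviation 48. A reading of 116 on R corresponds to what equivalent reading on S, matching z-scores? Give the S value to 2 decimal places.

z = (116 − 53.4)/35 ≈ 1.7886.
S = 291 + z·48 = 291 + (116 − 53.4)·48/35 ≈ 376.85.

S = 376.85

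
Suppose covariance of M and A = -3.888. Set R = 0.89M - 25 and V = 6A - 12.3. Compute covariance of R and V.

covariance of R and V = -20.76192

covariance of R and V = a·c·covariance of M and A = 0.89·6·(-3.888) = -20.76192. Additive constants drop out.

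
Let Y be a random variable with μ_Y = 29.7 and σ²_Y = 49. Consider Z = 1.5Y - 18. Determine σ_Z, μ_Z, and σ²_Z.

σ_Z = 10.5, μ_Z = 26.55, σ²_Z = 110.25

Z = 1.5Y - 18 is linear with a = 1.5, b = -18.
σ_Y = √49 = 7.
σ_Z = |a|·σ_Y = |1.5|·7 = 10.5.
μ_Z = a·μ_Y + b = 1.5·29.7 + (-18) = 26.55.
σ²_Z = a²·σ²_Y = 1.5²·49 = 110.25 (the additive constant -18 does not affect variance).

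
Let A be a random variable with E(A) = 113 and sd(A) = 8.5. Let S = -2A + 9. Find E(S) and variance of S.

E(S) = -217, variance of S = 289

S = -2A + 9 is linear with a = -2, b = 9.
E(S) = a·E(A) + b = (-2)·113 + 9 = -217.
variance of A = 8.5² = 72.25.
variance of S = a²·variance of A = (-2)²·72.25 = 289 (the additive constant 9 does not affect variance).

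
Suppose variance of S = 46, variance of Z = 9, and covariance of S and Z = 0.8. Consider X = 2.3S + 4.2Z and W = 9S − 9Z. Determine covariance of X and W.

By bilinearity, covariance of X and W = ac·variance of S + bd·variance of Z + (ad+bc)·covariance of S and Z, with a=2.3, b=4.2, c=9, d=-9.
ac·variance of S = 2.3·9·46 = 952.2
bd·variance of Z = 4.2·(-9)·9 = -340.2
(ad+bc)·covariance of S and Z = (17.1)·0.8 = 13.68
covariance of X and W = 952.2 + (-340.2) + 13.68 = 625.68.

covariance of X and W = 625.68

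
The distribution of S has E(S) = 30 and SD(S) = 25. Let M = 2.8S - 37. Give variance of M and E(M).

variance of M = 4900, E(M) = 47

M = 2.8S - 37 is linear with a = 2.8, b = -37.
variance of S = 25² = 625.
variance of M = a²·variance of S = 2.8²·625 = 4900 (the additive constant -37 does not affect variance).
E(M) = a·E(S) + b = 2.8·30 + (-37) = 47.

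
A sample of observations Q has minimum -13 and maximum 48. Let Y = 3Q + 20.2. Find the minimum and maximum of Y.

min(Y) = -18.8, max(Y) = 164.2

a = 3 > 0, so min(Y) = a·min(Q)+b = 3·(-13) + 20.2 = -18.8 and max(Y) = 3·48 + 20.2 = 164.2.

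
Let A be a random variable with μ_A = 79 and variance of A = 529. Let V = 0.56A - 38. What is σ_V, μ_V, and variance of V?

σ_V = 12.88, μ_V = 6.24, variance of V = 165.8944

V = 0.56A - 38 is linear with a = 0.56, b = -38.
σ_A = √529 = 23.
σ_V = |a|·σ_A = |0.56|·23 = 12.88.
μ_V = a·μ_A + b = 0.56·79 + (-38) = 6.24.
variance of V = a²·variance of A = 0.56²·529 = 165.8944 (the additive constant -38 does not affect variance).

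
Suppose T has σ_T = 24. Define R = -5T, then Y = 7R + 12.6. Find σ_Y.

σ_Y = 840

σ_R = |-5|·24 = 120.
σ_Y = |7|·120 = 840.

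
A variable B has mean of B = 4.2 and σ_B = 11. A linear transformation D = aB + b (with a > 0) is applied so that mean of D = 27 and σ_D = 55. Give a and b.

a = 5, b = 6

σ_D = a·σ_B (a > 0), so a = 55/11 = 5.
mean of D = a·mean of B + b, so b = 27 − 5·4.2 = 6.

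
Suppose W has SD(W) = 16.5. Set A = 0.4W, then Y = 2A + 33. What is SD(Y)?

SD(A) = |0.4|·16.5 = 6.6.
SD(Y) = |2|·6.6 = 13.2.

SD(Y) = 13.2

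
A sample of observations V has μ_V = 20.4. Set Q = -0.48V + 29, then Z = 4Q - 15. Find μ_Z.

μ_Q = (-0.48)·20.4 + 29 = 19.208.
μ_Z = 4·19.208 + (-15) = 61.832.

μ_Z = 61.832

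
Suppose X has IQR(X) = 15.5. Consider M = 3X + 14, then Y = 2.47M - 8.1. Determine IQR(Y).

IQR(M) = |3|·15.5 = 46.5.
IQR(Y) = |2.47|·46.5 = 114.855.

IQR(Y) = 114.855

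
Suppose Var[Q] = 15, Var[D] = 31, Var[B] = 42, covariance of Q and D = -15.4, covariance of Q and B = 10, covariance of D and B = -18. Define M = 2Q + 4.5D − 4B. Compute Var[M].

Var[M] = a²·Var[Q] + b²·Var[D] + c²·Var[B] + 2ab·covariance of Q and D + 2ac·covariance of Q and B + 2bc·covariance of D and B, with a = 2, b = 4.5, c = -4.
= 60 + 627.75 + 672 + (-277.2) + (-160) + 648
= 1570.55.

Var[M] = 1570.55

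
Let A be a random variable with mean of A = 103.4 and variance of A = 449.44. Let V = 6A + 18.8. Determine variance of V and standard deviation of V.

variance of V = 16179.84, standard deviation of V = 127.2

V = 6A + 18.8 is linear with a = 6, b = 18.8.
variance of V = a²·variance of A = 6²·449.44 = 16179.84 (the additive constant 18.8 does not affect variance).
standard deviation of A = √449.44 = 21.2.
standard deviation of V = |a|·standard deviation of A = |6|·21.2 = 127.2.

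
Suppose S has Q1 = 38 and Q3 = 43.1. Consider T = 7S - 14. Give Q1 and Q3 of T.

a = 7 > 0: Q1(T) = a·Q1(S)+b = 252, Q3(T) = a·Q3(S)+b = 287.7.

Q1(T) = 252, Q3(T) = 287.7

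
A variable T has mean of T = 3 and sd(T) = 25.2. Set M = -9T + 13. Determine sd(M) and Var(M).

M = -9T + 13 is linear with a = -9, b = 13.
sd(M) = |a|·sd(T) = |-9|·25.2 = 226.8.
Var(T) = 25.2² = 635.04.
Var(M) = a²·Var(T) = (-9)²·635.04 = 51438.24 (the additive constant 13 does not affect variance).

sd(M) = 226.8, Var(M) = 51438.24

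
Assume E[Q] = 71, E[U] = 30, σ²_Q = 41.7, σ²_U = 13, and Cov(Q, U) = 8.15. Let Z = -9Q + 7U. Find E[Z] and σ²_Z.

E[Z] = -429, σ²_Z = 2987.8

E[Z] = (-9)·E[Q] + 7·E[U] = (-9)·71 + 7·30 = -429.
σ²_Z = a²·σ²_Q + b²·σ²_U + 2ab·Cov(Q, U) with a = -9, b = 7.
= (-9)²·41.7 + 7²·13 + 2·(-9)·7·8.15
= 3377.7 + 637 + (-1026.9) = 2987.8.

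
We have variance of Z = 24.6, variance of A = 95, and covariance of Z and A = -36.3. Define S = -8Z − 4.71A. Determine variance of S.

variance of S = 946.3215

variance of S = a²·variance of Z + b²·variance of A + 2ab·covariance of Z and A with a = -8, b = -4.71.
= (-8)²·24.6 + (-4.71)²·95 + 2·(-8)·(-4.71)·(-36.3)
= 1574.4 + 2107.4895 + (-2735.568) = 946.3215.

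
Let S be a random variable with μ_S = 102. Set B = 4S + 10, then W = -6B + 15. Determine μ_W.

μ_B = 4·102 + 10 = 418.
μ_W = (-6)·418 + 15 = -2493.

μ_W = -2493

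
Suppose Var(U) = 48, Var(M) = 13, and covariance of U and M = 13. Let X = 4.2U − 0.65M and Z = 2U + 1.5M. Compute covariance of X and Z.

covariance of X and Z = 455.525

By bilinearity, covariance of X and Z = ac·Var(U) + bd·Var(M) + (ad+bc)·covariance of U and M, with a=4.2, b=-0.65, c=2, d=1.5.
ac·Var(U) = 4.2·2·48 = 403.2
bd·Var(M) = (-0.65)·1.5·13 = -12.675
(ad+bc)·covariance of U and M = (5)·13 = 65
covariance of X and Z = 403.2 + (-12.675) + 65 = 455.525.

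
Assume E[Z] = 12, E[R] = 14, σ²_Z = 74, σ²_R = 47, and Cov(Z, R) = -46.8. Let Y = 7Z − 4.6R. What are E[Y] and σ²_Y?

E[Y] = 7·E[Z] + (-4.6)·E[R] = 7·12 + (-4.6)·14 = 19.6.
σ²_Y = a²·σ²_Z + b²·σ²_R + 2ab·Cov(Z, R) with a = 7, b = -4.6.
= 7²·74 + (-4.6)²·47 + 2·7·(-4.6)·(-46.8)
= 3626 + 994.52 + 3013.92 = 7634.44.

E[Y] = 19.6, σ²_Y = 7634.44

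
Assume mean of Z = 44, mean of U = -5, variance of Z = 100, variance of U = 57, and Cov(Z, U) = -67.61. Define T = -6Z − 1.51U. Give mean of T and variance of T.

mean of T = -256.45, variance of T = 2504.8725

mean of T = (-6)·mean of Z + (-1.51)·mean of U = (-6)·44 + (-1.51)·(-5) = -256.45.
variance of T = a²·variance of Z + b²·variance of U + 2ab·Cov(Z, U) with a = -6, b = -1.51.
= (-6)²·100 + (-1.51)²·57 + 2·(-6)·(-1.51)·(-67.61)
= 3600 + 129.9657 + (-1225.0932) = 2504.8725.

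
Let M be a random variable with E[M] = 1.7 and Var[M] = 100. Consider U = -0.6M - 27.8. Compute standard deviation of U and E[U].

U = -0.6M - 27.8 is linear with a = -0.6, b = -27.8.
standard deviation of M = √100 = 10.
standard deviation of U = |a|·standard deviation of M = |-0.6|·10 = 6.
E[U] = a·E[M] + b = (-0.6)·1.7 + (-27.8) = -28.82.

standard deviation of U = 6, E[U] = -28.82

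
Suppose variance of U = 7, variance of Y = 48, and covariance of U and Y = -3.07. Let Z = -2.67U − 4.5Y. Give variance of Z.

variance of Z = 948.1302

variance of Z = a²·variance of U + b²·variance of Y + 2ab·covariance of U and Y with a = -2.67, b = -4.5.
= (-2.67)²·7 + (-4.5)²·48 + 2·(-2.67)·(-4.5)·(-3.07)
= 49.9023 + 972 + (-73.7721) = 948.1302.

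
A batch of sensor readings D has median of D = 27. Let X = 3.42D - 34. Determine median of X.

median of X = 58.34

A linear map preserves order up to sign, so median of X = a·median of D + b = 3.42·27 + (-34) = 58.34.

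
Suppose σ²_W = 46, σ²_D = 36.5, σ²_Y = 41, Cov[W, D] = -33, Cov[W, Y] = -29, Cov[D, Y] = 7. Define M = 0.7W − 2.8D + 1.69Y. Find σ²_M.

σ²_M = 420.2981

σ²_M = a²·σ²_W + b²·σ²_D + c²·σ²_Y + 2ab·Cov[W, D] + 2ac·Cov[W, Y] + 2bc·Cov[D, Y], with a = 0.7, b = -2.8, c = 1.69.
= 22.54 + 286.16 + 117.1001 + 129.36 + (-68.614) + (-66.248)
= 420.2981.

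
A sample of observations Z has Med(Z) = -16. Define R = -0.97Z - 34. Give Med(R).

A linear map preserves order up to sign, so Med(R) = a·Med(Z) + b = (-0.97)·(-16) + (-34) = -18.48.

Med(R) = -18.48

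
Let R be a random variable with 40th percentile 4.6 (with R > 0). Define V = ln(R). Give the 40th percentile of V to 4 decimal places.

ln(R) is increasing, so P_{40}(V) = g(P_{40}(R)) ≈ 1.5261.

40th percentile of V = 1.5261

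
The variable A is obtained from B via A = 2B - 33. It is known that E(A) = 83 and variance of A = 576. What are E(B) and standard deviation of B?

From A = 2B - 33: E(A) = a·E(B) + b, so E(B) = (E(A) − b)/a = (83 − (-33))/2 = 58.
standard deviation of A = √576 = 24.
standard deviation of A = |a|·standard deviation of B, so standard deviation of B = 24/|2| = 12.

E(B) = 58, standard deviation of B = 12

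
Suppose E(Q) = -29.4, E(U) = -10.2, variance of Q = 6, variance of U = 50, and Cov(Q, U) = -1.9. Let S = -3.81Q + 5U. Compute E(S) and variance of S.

E(S) = (-3.81)·E(Q) + 5·E(U) = (-3.81)·(-29.4) + 5·(-10.2) = 61.014.
variance of S = a²·variance of Q + b²·variance of U + 2ab·Cov(Q, U) with a = -3.81, b = 5.
= (-3.81)²·6 + 5²·50 + 2·(-3.81)·5·(-1.9)
= 87.0966 + 1250 + 72.39 = 1409.4866.

E(S) = 61.014, variance of S = 1409.4866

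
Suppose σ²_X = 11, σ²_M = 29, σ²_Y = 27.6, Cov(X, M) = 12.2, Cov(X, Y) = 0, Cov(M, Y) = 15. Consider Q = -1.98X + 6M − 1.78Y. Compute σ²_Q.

σ²_Q = a²·σ²_X + b²·σ²_M + c²·σ²_Y + 2ab·Cov(X, M) + 2ac·Cov(X, Y) + 2bc·Cov(M, Y), with a = -1.98, b = 6, c = -1.78.
= 43.1244 + 1044 + 87.44784 + (-289.872) + 0 + (-320.4)
= 564.30024.

σ²_Q = 564.30024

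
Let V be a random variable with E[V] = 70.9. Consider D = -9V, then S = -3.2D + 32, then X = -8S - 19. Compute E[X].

E[D] = (-9)·70.9 = -638.1.
E[S] = (-3.2)·(-638.1) + 32 = 2073.92.
E[X] = (-8)·2073.92 + (-19) = -16610.36.

E[X] = -16610.36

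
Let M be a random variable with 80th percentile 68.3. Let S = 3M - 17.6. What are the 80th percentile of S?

Since a = 3 > 0 the transformation is increasing, so the 80th percentile of S = a·(P_{80} of M) + b = 3·68.3 + (-17.6) = 187.3.

80th percentile of S = 187.3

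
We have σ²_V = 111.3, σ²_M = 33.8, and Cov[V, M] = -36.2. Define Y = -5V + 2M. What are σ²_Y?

σ²_Y = a²·σ²_V + b²·σ²_M + 2ab·Cov[V, M] with a = -5, b = 2.
= (-5)²·111.3 + 2²·33.8 + 2·(-5)·2·(-36.2)
= 2782.5 + 135.2 + 724 = 3641.7.

σ²_Y = 3641.7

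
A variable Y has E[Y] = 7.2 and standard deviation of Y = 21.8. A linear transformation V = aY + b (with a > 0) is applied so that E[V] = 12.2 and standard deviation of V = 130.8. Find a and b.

a = 6, b = -31

standard deviation of V = a·standard deviation of Y (a > 0), so a = 130.8/21.8 = 6.
E[V] = a·E[Y] + b, so b = 12.2 − 6·7.2 = -31.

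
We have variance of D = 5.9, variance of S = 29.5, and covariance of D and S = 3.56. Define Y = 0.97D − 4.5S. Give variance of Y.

variance of Y = 571.84751

variance of Y = a²·variance of D + b²·variance of S + 2ab·covariance of D and S with a = 0.97, b = -4.5.
= 0.97²·5.9 + (-4.5)²·29.5 + 2·0.97·(-4.5)·3.56
= 5.55131 + 597.375 + (-31.0788) = 571.84751.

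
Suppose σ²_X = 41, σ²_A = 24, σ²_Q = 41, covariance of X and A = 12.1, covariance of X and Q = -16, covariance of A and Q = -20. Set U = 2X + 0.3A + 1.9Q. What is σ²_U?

σ²_U = 184.29

σ²_U = a²·σ²_X + b²·σ²_A + c²·σ²_Q + 2ab·covariance of X and A + 2ac·covariance of X and Q + 2bc·covariance of A and Q, with a = 2, b = 0.3, c = 1.9.
= 164 + 2.16 + 148.01 + 14.52 + (-121.6) + (-22.8)
= 184.29.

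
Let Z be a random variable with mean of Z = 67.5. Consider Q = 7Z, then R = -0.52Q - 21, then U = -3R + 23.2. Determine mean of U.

mean of U = 823.3

mean of Q = 7·67.5 = 472.5.
mean of R = (-0.52)·472.5 + (-21) = -266.7.
mean of U = (-3)·(-266.7) + 23.2 = 823.3.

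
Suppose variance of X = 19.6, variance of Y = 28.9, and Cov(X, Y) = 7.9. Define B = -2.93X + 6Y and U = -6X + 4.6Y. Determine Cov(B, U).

Cov(B, U) = 751.3318

By bilinearity, Cov(B, U) = ac·variance of X + bd·variance of Y + (ad+bc)·Cov(X, Y), with a=-2.93, b=6, c=-6, d=4.6.
ac·variance of X = (-2.93)·(-6)·19.6 = 344.568
bd·variance of Y = 6·4.6·28.9 = 797.64
(ad+bc)·Cov(X, Y) = (-49.478)·7.9 = -390.8762
Cov(B, U) = 344.568 + 797.64 + (-390.8762) = 751.3318.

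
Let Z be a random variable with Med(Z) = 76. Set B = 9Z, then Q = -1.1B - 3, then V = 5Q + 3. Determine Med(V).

Med(V) = -3774

Med(B) = 9·76 = 684.
Med(Q) = (-1.1)·684 + (-3) = -755.4.
Med(V) = 5·(-755.4) + 3 = -3774.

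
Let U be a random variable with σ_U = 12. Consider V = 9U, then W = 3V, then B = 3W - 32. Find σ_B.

σ_V = |9|·12 = 108.
σ_W = |3|·108 = 324.
σ_B = |3|·324 = 972.

σ_B = 972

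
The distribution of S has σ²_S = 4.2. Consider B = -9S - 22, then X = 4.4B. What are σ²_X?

σ²_X = 6586.272

σ²_B = (-9)²·4.2 = 340.2.
σ²_X = 4.4²·340.2 = 6586.272.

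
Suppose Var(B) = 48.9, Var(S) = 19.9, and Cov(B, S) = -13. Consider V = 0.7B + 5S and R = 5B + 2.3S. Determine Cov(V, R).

Cov(V, R) = 54.07

By bilinearity, Cov(V, R) = ac·Var(B) + bd·Var(S) + (ad+bc)·Cov(B, S), with a=0.7, b=5, c=5, d=2.3.
ac·Var(B) = 0.7·5·48.9 = 171.15
bd·Var(S) = 5·2.3·19.9 = 228.85
(ad+bc)·Cov(B, S) = (26.61)·(-13) = -345.93
Cov(V, R) = 171.15 + 228.85 + (-345.93) = 54.07.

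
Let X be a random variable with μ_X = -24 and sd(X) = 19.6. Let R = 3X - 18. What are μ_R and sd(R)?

μ_R = -90, sd(R) = 58.8

R = 3X - 18 is linear with a = 3, b = -18.
μ_R = a·μ_X + b = 3·(-24) + (-18) = -90.
sd(R) = |a|·sd(X) = |3|·19.6 = 58.8.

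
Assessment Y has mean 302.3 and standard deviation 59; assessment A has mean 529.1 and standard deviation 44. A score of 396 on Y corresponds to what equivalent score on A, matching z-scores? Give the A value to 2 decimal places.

z = (396 − 302.3)/59 ≈ 1.5881.
A = 529.1 + z·44 = 529.1 + (396 − 302.3)·44/59 ≈ 598.98.

A = 598.98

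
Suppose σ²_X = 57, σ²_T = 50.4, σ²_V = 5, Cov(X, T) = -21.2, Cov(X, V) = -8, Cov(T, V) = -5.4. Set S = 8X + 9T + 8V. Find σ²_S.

σ²_S = 3196

σ²_S = a²·σ²_X + b²·σ²_T + c²·σ²_V + 2ab·Cov(X, T) + 2ac·Cov(X, V) + 2bc·Cov(T, V), with a = 8, b = 9, c = 8.
= 3648 + 4082.4 + 320 + (-3052.8) + (-1024) + (-777.6)
= 3196.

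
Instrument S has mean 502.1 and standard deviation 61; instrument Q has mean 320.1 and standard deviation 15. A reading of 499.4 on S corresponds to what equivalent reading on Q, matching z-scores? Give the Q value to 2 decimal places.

Q = 319.44

z = (499.4 − 502.1)/61 ≈ -0.0443.
Q = 320.1 + z·15 = 320.1 + (499.4 − 502.1)·15/61 ≈ 319.44.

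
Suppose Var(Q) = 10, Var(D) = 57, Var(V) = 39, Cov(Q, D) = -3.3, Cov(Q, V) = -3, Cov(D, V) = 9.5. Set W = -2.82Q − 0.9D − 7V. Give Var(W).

Var(W) = 2021.2032

Var(W) = a²·Var(Q) + b²·Var(D) + c²·Var(V) + 2ab·Cov(Q, D) + 2ac·Cov(Q, V) + 2bc·Cov(D, V), with a = -2.82, b = -0.9, c = -7.
= 79.524 + 46.17 + 1911 + (-16.7508) + (-118.44) + 119.7
= 2021.2032.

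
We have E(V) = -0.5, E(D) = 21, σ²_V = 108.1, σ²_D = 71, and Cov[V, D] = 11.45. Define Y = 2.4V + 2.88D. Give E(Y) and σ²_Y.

E(Y) = 59.28, σ²_Y = 1369.8432

E(Y) = 2.4·E(V) + 2.88·E(D) = 2.4·(-0.5) + 2.88·21 = 59.28.
σ²_Y = a²·σ²_V + b²·σ²_D + 2ab·Cov[V, D] with a = 2.4, b = 2.88.
= 2.4²·108.1 + 2.88²·71 + 2·2.4·2.88·11.45
= 622.656 + 588.9024 + 158.2848 = 1369.8432.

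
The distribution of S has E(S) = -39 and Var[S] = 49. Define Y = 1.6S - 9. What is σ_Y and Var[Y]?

Y = 1.6S - 9 is linear with a = 1.6, b = -9.
σ_S = √49 = 7.
σ_Y = |a|·σ_S = |1.6|·7 = 11.2.
Var[Y] = a²·Var[S] = 1.6²·49 = 125.44 (the additive constant -9 does not affect variance).

σ_Y = 11.2, Var[Y] = 125.44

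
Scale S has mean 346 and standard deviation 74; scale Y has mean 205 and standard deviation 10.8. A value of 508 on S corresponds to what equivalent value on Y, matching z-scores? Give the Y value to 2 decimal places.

Y = 228.64

z = (508 − 346)/74 ≈ 2.1892.
Y = 205 + z·10.8 = 205 + (508 − 346)·10.8/74 ≈ 228.64.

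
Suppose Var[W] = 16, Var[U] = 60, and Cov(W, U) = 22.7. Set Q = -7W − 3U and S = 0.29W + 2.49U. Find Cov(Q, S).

By bilinearity, Cov(Q, S) = ac·Var[W] + bd·Var[U] + (ad+bc)·Cov(W, U), with a=-7, b=-3, c=0.29, d=2.49.
ac·Var[W] = (-7)·0.29·16 = -32.48
bd·Var[U] = (-3)·2.49·60 = -448.2
(ad+bc)·Cov(W, U) = (-18.3)·22.7 = -415.41
Cov(Q, S) = -32.48 + (-448.2) + (-415.41) = -896.09.

Cov(Q, S) = -896.09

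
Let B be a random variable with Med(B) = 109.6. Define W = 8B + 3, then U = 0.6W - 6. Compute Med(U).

Med(W) = 8·109.6 + 3 = 879.8.
Med(U) = 0.6·879.8 + (-6) = 521.88.

Med(U) = 521.88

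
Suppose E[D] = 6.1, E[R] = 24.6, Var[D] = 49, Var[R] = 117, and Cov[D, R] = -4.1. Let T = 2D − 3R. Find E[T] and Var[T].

E[T] = 2·E[D] + (-3)·E[R] = 2·6.1 + (-3)·24.6 = -61.6.
Var[T] = a²·Var[D] + b²·Var[R] + 2ab·Cov[D, R] with a = 2, b = -3.
= 2²·49 + (-3)²·117 + 2·2·(-3)·(-4.1)
= 196 + 1053 + 49.2 = 1298.2.

E[T] = -61.6, Var[T] = 1298.2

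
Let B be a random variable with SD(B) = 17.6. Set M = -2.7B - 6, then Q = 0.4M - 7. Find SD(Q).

SD(Q) = 19.008

SD(M) = |-2.7|·17.6 = 47.52.
SD(Q) = |0.4|·47.52 = 19.008.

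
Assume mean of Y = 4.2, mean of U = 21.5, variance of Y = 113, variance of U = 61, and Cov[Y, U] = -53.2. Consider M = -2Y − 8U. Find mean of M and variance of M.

mean of M = (-2)·mean of Y + (-8)·mean of U = (-2)·4.2 + (-8)·21.5 = -180.4.
variance of M = a²·variance of Y + b²·variance of U + 2ab·Cov[Y, U] with a = -2, b = -8.
= (-2)²·113 + (-8)²·61 + 2·(-2)·(-8)·(-53.2)
= 452 + 3904 + (-1702.4) = 2653.6.

mean of M = -180.4, variance of M = 2653.6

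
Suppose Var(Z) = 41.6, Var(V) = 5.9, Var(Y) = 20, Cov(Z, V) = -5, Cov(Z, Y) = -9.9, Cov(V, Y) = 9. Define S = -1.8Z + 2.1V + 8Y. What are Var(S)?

Var(S) = 2066.123

Var(S) = a²·Var(Z) + b²·Var(V) + c²·Var(Y) + 2ab·Cov(Z, V) + 2ac·Cov(Z, Y) + 2bc·Cov(V, Y), with a = -1.8, b = 2.1, c = 8.
= 134.784 + 26.019 + 1280 + 37.8 + 285.12 + 302.4
= 2066.123.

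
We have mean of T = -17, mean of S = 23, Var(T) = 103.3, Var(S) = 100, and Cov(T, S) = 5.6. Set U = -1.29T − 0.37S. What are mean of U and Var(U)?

mean of U = (-1.29)·mean of T + (-0.37)·mean of S = (-1.29)·(-17) + (-0.37)·23 = 13.42.
Var(U) = a²·Var(T) + b²·Var(S) + 2ab·Cov(T, S) with a = -1.29, b = -0.37.
= (-1.29)²·103.3 + (-0.37)²·100 + 2·(-1.29)·(-0.37)·5.6
= 171.90153 + 13.69 + 5.34576 = 190.93729.

mean of U = 13.42, Var(U) = 190.93729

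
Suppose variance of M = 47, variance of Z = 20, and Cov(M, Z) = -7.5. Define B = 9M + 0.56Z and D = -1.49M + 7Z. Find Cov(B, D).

Cov(B, D) = -1018.112

By bilinearity, Cov(B, D) = ac·variance of M + bd·variance of Z + (ad+bc)·Cov(M, Z), with a=9, b=0.56, c=-1.49, d=7.
ac·variance of M = 9·(-1.49)·47 = -630.27
bd·variance of Z = 0.56·7·20 = 78.4
(ad+bc)·Cov(M, Z) = (62.1656)·(-7.5) = -466.242
Cov(B, D) = -630.27 + 78.4 + (-466.242) = -1018.112.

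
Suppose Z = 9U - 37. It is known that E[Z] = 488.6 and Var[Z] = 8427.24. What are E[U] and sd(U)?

E[U] = 58.4, sd(U) = 10.2

From Z = 9U - 37: E[Z] = a·E[U] + b, so E[U] = (E[Z] − b)/a = (488.6 − (-37))/9 = 58.4.
sd(Z) = √8427.24 = 91.8.
sd(Z) = |a|·sd(U), so sd(U) = 91.8/|9| = 10.2.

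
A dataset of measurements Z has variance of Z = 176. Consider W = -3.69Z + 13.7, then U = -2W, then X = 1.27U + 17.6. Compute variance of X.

variance of W = (-3.69)²·176 = 2396.4336.
variance of U = (-2)²·2396.4336 = 9585.7344.
variance of X = 1.27²·9585.7344 = 15460.83101376.

variance of X = 15460.83101376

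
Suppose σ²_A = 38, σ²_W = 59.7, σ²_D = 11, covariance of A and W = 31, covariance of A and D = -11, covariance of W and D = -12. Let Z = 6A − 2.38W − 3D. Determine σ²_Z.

σ²_Z = a²·σ²_A + b²·σ²_W + c²·σ²_D + 2ab·covariance of A and W + 2ac·covariance of A and D + 2bc·covariance of W and D, with a = 6, b = -2.38, c = -3.
= 1368 + 338.16468 + 99 + (-885.36) + 396 + (-171.36)
= 1144.44468.

σ²_Z = 1144.44468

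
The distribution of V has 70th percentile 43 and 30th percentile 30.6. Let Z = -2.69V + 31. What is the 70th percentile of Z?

70th percentile of Z = -51.314

Since a = -2.69 < 0 the transformation is decreasing, reversing order: the 70th percentile of Z corresponds to the 30th percentile of V.
So P_{70}(Z) = a·P_{30}(V) + b = (-2.69)·30.6 + 31 = -51.314.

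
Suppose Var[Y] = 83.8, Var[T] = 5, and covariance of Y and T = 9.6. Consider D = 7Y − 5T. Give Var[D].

Var[D] = a²·Var[Y] + b²·Var[T] + 2ab·covariance of Y and T with a = 7, b = -5.
= 7²·83.8 + (-5)²·5 + 2·7·(-5)·9.6
= 4106.2 + 125 + (-672) = 3559.2.

Var[D] = 3559.2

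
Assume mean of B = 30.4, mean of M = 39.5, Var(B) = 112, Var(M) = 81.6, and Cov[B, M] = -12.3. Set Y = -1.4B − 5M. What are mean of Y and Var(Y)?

mean of Y = -240.06, Var(Y) = 2087.32

mean of Y = (-1.4)·mean of B + (-5)·mean of M = (-1.4)·30.4 + (-5)·39.5 = -240.06.
Var(Y) = a²·Var(B) + b²·Var(M) + 2ab·Cov[B, M] with a = -1.4, b = -5.
= (-1.4)²·112 + (-5)²·81.6 + 2·(-1.4)·(-5)·(-12.3)
= 219.52 + 2040 + (-172.2) = 2087.32.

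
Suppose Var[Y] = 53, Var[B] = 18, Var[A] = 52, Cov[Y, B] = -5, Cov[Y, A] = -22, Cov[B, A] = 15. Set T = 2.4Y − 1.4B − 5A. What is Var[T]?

Var[T] = a²·Var[Y] + b²·Var[B] + c²·Var[A] + 2ab·Cov[Y, B] + 2ac·Cov[Y, A] + 2bc·Cov[B, A], with a = 2.4, b = -1.4, c = -5.
= 305.28 + 35.28 + 1300 + 33.6 + 528 + 210
= 2412.16.

Var[T] = 2412.16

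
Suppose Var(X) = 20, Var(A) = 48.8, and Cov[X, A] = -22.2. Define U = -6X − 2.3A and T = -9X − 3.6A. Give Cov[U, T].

By bilinearity, Cov[U, T] = ac·Var(X) + bd·Var(A) + (ad+bc)·Cov[X, A], with a=-6, b=-2.3, c=-9, d=-3.6.
ac·Var(X) = (-6)·(-9)·20 = 1080
bd·Var(A) = (-2.3)·(-3.6)·48.8 = 404.064
(ad+bc)·Cov[X, A] = (42.3)·(-22.2) = -939.06
Cov[U, T] = 1080 + 404.064 + (-939.06) = 545.004.

Cov[U, T] = 545.004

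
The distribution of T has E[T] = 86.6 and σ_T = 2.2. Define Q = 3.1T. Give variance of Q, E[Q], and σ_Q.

variance of Q = 46.5124, E[Q] = 268.46, σ_Q = 6.82

Q = 3.1T is linear with a = 3.1, b = 0.
variance of T = 2.2² = 4.84.
variance of Q = a²·variance of T = 3.1²·4.84 = 46.5124.
E[Q] = a·E[T] + b = 3.1·86.6 = 268.46.
σ_Q = |a|·σ_T = |3.1|·2.2 = 6.82.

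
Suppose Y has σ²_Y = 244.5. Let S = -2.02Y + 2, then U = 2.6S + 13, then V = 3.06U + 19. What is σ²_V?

σ²_V = 63149.6795743008

σ²_S = (-2.02)²·244.5 = 997.6578.
σ²_U = 2.6²·997.6578 = 6744.166728.
σ²_V = 3.06²·6744.166728 = 63149.6795743008.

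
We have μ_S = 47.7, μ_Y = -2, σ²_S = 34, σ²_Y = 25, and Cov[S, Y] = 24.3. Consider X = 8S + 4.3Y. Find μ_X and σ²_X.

μ_X = 8·μ_S + 4.3·μ_Y = 8·47.7 + 4.3·(-2) = 373.
σ²_X = a²·σ²_S + b²·σ²_Y + 2ab·Cov[S, Y] with a = 8, b = 4.3.
= 8²·34 + 4.3²·25 + 2·8·4.3·24.3
= 2176 + 462.25 + 1671.84 = 4310.09.

μ_X = 373, σ²_X = 4310.09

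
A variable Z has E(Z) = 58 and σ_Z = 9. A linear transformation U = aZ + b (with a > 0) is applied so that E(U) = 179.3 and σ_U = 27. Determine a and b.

a = 3, b = 5.3

σ_U = a·σ_Z (a > 0), so a = 27/9 = 3.
E(U) = a·E(Z) + b, so b = 179.3 − 3·58 = 5.3.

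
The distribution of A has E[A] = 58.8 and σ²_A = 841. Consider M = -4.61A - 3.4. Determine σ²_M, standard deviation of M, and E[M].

M = -4.61A - 3.4 is linear with a = -4.61, b = -3.4.
σ²_M = a²·σ²_A = (-4.61)²·841 = 17873.0161 (the additive constant -3.4 does not affect variance).
standard deviation of A = √841 = 29.
standard deviation of M = |a|·standard deviation of A = |-4.61|·29 = 133.69.
E[M] = a·E[A] + b = (-4.61)·58.8 + (-3.4) = -274.468.

σ²_M = 17873.0161, standard deviation of M = 133.69, E[M] = -274.468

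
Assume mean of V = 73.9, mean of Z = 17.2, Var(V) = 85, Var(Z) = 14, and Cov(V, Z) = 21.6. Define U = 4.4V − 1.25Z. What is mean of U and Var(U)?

mean of U = 4.4·mean of V + (-1.25)·mean of Z = 4.4·73.9 + (-1.25)·17.2 = 303.66.
Var(U) = a²·Var(V) + b²·Var(Z) + 2ab·Cov(V, Z) with a = 4.4, b = -1.25.
= 4.4²·85 + (-1.25)²·14 + 2·4.4·(-1.25)·21.6
= 1645.6 + 21.875 + (-237.6) = 1429.875.

mean of U = 303.66, Var(U) = 1429.875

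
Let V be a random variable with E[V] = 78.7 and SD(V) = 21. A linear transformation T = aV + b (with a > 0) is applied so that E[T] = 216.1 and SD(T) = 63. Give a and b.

a = 3, b = -20

SD(T) = a·SD(V) (a > 0), so a = 63/21 = 3.
E[T] = a·E[V] + b, so b = 216.1 − 3·78.7 = -20.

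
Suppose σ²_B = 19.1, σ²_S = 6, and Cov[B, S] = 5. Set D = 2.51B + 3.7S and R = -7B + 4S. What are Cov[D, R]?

By bilinearity, Cov[D, R] = ac·σ²_B + bd·σ²_S + (ad+bc)·Cov[B, S], with a=2.51, b=3.7, c=-7, d=4.
ac·σ²_B = 2.51·(-7)·19.1 = -335.587
bd·σ²_S = 3.7·4·6 = 88.8
(ad+bc)·Cov[B, S] = (-15.86)·5 = -79.3
Cov[D, R] = -335.587 + 88.8 + (-79.3) = -326.087.

Cov[D, R] = -326.087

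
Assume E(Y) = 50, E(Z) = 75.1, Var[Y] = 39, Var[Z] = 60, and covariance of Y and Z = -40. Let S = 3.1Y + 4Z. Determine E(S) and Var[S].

E(S) = 3.1·E(Y) + 4·E(Z) = 3.1·50 + 4·75.1 = 455.4.
Var[S] = a²·Var[Y] + b²·Var[Z] + 2ab·covariance of Y and Z with a = 3.1, b = 4.
= 3.1²·39 + 4²·60 + 2·3.1·4·(-40)
= 374.79 + 960 + (-992) = 342.79.

E(S) = 455.4, Var[S] = 342.79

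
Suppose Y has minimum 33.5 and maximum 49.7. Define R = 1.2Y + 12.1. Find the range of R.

Range(R) = 19.44

Range of Y = 49.7 − 33.5 = 16.2.
Range(R) = |a|·Range(Y) = |1.2|·16.2 = 19.44.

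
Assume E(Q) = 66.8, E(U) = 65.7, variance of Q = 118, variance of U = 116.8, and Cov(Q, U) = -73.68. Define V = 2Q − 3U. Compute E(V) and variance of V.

E(V) = 2·E(Q) + (-3)·E(U) = 2·66.8 + (-3)·65.7 = -63.5.
variance of V = a²·variance of Q + b²·variance of U + 2ab·Cov(Q, U) with a = 2, b = -3.
= 2²·118 + (-3)²·116.8 + 2·2·(-3)·(-73.68)
= 472 + 1051.2 + 884.16 = 2407.36.

E(V) = -63.5, variance of V = 2407.36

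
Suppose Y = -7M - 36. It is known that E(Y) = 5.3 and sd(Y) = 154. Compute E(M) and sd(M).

E(M) = -5.9, sd(M) = 22

From Y = -7M - 36: E(Y) = a·E(M) + b, so E(M) = (E(Y) − b)/a = (5.3 − (-36))/(-7) = -5.9.
sd(Y) = |a|·sd(M), so sd(M) = 154/|-7| = 22.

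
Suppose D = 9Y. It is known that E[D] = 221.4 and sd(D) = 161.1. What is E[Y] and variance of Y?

From D = 9Y: E[D] = a·E[Y] + b, so E[Y] = (E[D] − b)/a = (221.4 − 0)/9 = 24.6.
variance of D = 161.1² = 25953.21.
variance of D = a²·variance of Y, so variance of Y = 25953.21/9² = 320.41.

E[Y] = 24.6, variance of Y = 320.41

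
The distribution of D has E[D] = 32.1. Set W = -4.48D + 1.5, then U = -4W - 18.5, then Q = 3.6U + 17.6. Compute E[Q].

E[Q] = 2000.2352

E[W] = (-4.48)·32.1 + 1.5 = -142.308.
E[U] = (-4)·(-142.308) + (-18.5) = 550.732.
E[Q] = 3.6·550.732 + 17.6 = 2000.2352.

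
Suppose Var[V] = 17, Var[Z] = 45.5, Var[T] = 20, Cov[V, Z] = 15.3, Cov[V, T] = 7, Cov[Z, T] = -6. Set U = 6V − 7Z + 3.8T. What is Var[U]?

Var[U] = a²·Var[V] + b²·Var[Z] + c²·Var[T] + 2ab·Cov[V, Z] + 2ac·Cov[V, T] + 2bc·Cov[Z, T], with a = 6, b = -7, c = 3.8.
= 612 + 2229.5 + 288.8 + (-1285.2) + 319.2 + 319.2
= 2483.5.

Var[U] = 2483.5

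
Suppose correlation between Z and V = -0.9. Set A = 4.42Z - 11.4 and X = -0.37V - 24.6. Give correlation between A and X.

correlation between A and X = 0.9

Linear rescalings preserve |correlation|; the slopes 4.42 and -0.37 have opposite signs, so the correlation flips sign: correlation between A and X = −correlation between Z and V = 0.9.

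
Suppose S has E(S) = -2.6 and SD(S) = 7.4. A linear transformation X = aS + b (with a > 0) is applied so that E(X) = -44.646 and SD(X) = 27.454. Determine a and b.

a = 3.71, b = -35

SD(X) = a·SD(S) (a > 0), so a = 27.454/7.4 = 3.71.
E(X) = a·E(S) + b, so b = -44.646 − 3.71·(-2.6) = -35.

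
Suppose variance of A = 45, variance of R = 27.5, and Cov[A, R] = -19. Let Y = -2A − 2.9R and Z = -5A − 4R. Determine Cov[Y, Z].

Cov[Y, Z] = 341.5

By bilinearity, Cov[Y, Z] = ac·variance of A + bd·variance of R + (ad+bc)·Cov[A, R], with a=-2, b=-2.9, c=-5, d=-4.
ac·variance of A = (-2)·(-5)·45 = 450
bd·variance of R = (-2.9)·(-4)·27.5 = 319
(ad+bc)·Cov[A, R] = (22.5)·(-19) = -427.5
Cov[Y, Z] = 450 + 319 + (-427.5) = 341.5.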